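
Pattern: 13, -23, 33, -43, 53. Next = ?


Pattern: alternating sign, magnitude arithmetic (d=10)
Terms: 13, -23, 33, -43, 53
Next term = -63

Next term = -63


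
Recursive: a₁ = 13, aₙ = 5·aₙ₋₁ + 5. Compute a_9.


Computing step by step:
a_1 = 13
a_2 = 70
a_3 = 355
a_4 = 1780
a_5 = 8905
a_6 = 44530
a_7 = 222655
a_8 = 1113280
a_9 = 5566405


a_9 = 5566405


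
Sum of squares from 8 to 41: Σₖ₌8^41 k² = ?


Σₖ₌8^41 k² = Σₖ₌₁^41 k² − Σₖ₌₁^7 k²
= 41·42·83/6 − 7·8·15/6
= 23821 − 140 = 23681

Σk² = 23681


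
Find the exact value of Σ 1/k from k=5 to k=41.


Σₖ₌5^41 1/k = 1/5 + 1/6 + 1/7 + ... + 1/41
= 44202362371332533/19914562703599200
≈ 2.2196

Sum = 44202362371332533/19914562703599200 ≈ 2.2196


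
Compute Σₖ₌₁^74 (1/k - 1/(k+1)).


Telescoping: adjacent terms cancel.
= 1/1 - 1/75
= 1 - 1/75 = 74/75

Sum = 74/75


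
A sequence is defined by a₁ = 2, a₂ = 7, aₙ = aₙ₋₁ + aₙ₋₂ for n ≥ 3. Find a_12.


Computing iteratively: 2, 7, 9, 16, 25, 41, 66, 107, 173, 280, 453, 733
a_12 = 733

a_12 = 733


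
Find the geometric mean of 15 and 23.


GM = √(15×23) = √345 = 18.5742

GM = 18.5742


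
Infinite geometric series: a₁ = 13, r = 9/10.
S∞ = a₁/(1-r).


S∞ = a₁/(1-r) = 13/(1 - 9/10)
= 13/(1/10)
= 130

S∞ = 130


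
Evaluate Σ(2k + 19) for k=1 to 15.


Σ(2k+19) = 2·Σk + 19·n
= 2·120 + 19·15
= 240 + 285 = 525

Σ = 525


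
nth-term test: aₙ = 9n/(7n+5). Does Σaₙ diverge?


lim(n→∞) 9n/(7n+5) = 9/7 = 9/7  (divide numerator and denominator by n)
lim aₙ = 9/7 ≠ 0 → series DIVERGES

Diverges (lim aₙ = 9/7 ≠ 0)


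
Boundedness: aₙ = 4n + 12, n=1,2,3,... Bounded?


aₙ = 4n + 12 → as n→∞, aₙ→∞
No finite upper bound exists
The sequence is UNBOUNDED

Unbounded (aₙ → ∞ as n → ∞)


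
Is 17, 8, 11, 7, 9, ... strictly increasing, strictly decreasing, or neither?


Differences: -9, 3, -4, 2
Difference at position 2 is +3 (> 0) but position 1 is -9 (< 0) — sequence both rises and falls
→ NOT monotonic

Not monotonic


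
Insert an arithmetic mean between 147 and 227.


AM = (147 + 227)/2 = 374/2 = 187

AM = 187


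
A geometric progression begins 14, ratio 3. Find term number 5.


aₙ = a₁·r^(n-1)
= 14×3^4
= 14×81
= 1134

a_5 = 1134


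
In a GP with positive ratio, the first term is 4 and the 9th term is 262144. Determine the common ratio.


r^(n-1) = aₙ/a₁
r^8 = 262144/4 = 65536
r = 65536^(1/8)
= ±4; taking r > 0 gives r = 4

r = 4


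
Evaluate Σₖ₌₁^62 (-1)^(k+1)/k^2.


S = 1 - 1/4 + 1/9 - 1/16 + 1/25 - 1/36 + 1/49 - 1/64 ± ...
= 0.8223
(Full series converges to +π²/12 ≈ +0.8225)

S_62 = 0.8223


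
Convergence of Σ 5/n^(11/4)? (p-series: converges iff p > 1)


p-series test: Σ c/n^p converges if p > 1, diverges if p ≤ 1 (constant c > 0 doesn't affect convergence).
p = 11/4
11/4 > 1 → CONVERGES

Converges (p = 11/4 > 1)


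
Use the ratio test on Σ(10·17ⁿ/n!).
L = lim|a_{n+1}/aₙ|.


aₙ = 10·17^n/n!
a_{n+1}/aₙ = 17^(n+1)/(n+1)! × n!/17^n  (constant 10 cancels)
= 17/(n+1)
L = lim(n→∞) 17/(n+1) = 0
L < 1 → series CONVERGES

Converges (ratio test: L = 0 < 1)


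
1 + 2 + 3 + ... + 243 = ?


n(n+1)/2 = 243×244/2 = 59292/2 = 29646

Σk = 29646


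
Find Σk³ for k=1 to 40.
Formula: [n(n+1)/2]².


n(n+1)/2 = 40×41/2 = 820
Σk³ = 820² = 672400

Σk³ = 672400


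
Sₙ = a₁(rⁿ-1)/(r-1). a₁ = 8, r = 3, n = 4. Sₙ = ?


Sₙ = 8×(3^4 - 1)/(3 - 1)
= 8×(81 - 1)/2
= 8×80/2
= 320

S_4 = 320


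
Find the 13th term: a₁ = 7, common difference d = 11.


aₙ = a₁ + (n-1)d
= 7 + (13-1)×11
= 7 + 132
= 139

a_13 = 139


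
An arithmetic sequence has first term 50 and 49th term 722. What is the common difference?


d = (aₙ - a₁)/(n-1)
= (722 - 50)/(49-1)
= 672/48 = 14

d = 14


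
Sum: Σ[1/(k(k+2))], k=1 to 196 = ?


1/(k(k+2)) = (1/2)·(1/k - 1/(k+2)) (partial fractions)
Telescoping: Σ = (1/2)·(1 + 1/2 - 1/197 - 1/198) = 29057/39006

Sum = 29057/39006


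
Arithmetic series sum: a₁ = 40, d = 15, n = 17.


aₙ = 40 + (17-1)×15 = 280
Sₙ = n(a₁+aₙ)/2 = 17×(40+280)/2
= 17×320/2 = 2720

S_17 = 2720


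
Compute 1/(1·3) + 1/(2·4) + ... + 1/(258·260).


1/(k(k+2)) = (1/2)·(1/k - 1/(k+2)) (partial fractions)
Telescoping: Σ = (1/2)·(1 + 1/2 - 1/259 - 1/260) = 100491/134680

Sum = 100491/134680


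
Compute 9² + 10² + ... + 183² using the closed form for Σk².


Σₖ₌9^183 k² = Σₖ₌₁^183 k² − Σₖ₌₁^8 k²
= 183·184·367/6 − 8·9·17/6
= 2059604 − 204 = 2059400

Σk² = 2059400


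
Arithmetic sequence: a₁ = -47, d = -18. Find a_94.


aₙ = a₁ + (n-1)d
= -47 + (94-1)×-18
= -47 - 1674
= -1721

a_94 = -1721


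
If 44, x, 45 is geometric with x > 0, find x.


GM = √(44×45) = √1980 = 44.4972

GM = 44.4972


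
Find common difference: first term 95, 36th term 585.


d = (aₙ - a₁)/(n-1)
= (585 - 95)/(36-1)
= 490/35 = 14

d = 14


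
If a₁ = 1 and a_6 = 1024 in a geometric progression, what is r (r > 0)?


r^(n-1) = aₙ/a₁
r^5 = 1024/1 = 1024
r = 1024^(1/5)
= 4

r = 4


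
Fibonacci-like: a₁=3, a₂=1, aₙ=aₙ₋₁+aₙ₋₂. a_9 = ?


Computing iteratively: 3, 1, 4, 5, 9, 14, 23, 37, 60
a_9 = 60

a_9 = 60


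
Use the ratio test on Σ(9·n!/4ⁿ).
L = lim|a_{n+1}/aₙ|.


aₙ = 9·n!/4^n
a_{n+1}/aₙ = (n+1)!/4^(n+1) × 4^n/n!  (constant 9 cancels)
= (n+1)/4
L = lim(n→∞) (n+1)/4 = ∞
L > 1 → series DIVERGES

Diverges (ratio test: L = ∞ > 1)


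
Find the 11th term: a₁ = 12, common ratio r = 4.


aₙ = a₁·r^(n-1)
= 12×4^10
= 12×1048576
= 12582912

a_11 = 12582912


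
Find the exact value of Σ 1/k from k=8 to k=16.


Σₖ₌8^16 1/k = 1/8 + 1/9 + 1/10 + 1/11 + 1/12 + 1/13 + 1/14 + 1/15 + 1/16
= 113567/144144
≈ 0.7879

Sum = 113567/144144 ≈ 0.7879


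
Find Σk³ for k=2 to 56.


Σₖ₌2^56 k³ = [56·57/2]² − [1·2/2]²
= 2547216 − 1 = 2547215

Σk³ = 2547215


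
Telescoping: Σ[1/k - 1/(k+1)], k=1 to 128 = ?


Telescoping: adjacent terms cancel.
= 1/1 - 1/129
= 1 - 1/129 = 128/129

Sum = 128/129


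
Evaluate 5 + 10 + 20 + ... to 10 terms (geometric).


Sₙ = 5×(2^10 - 1)/(2 - 1)
= 5×(1024 - 1)/1
= 5×1023/1
= 5115

S_10 = 5115


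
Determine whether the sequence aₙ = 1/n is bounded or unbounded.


a₁ = 1, a₂ = 1/2, a₃ = 1/3, ...
0 < aₙ ≤ 1 for all n ≥ 1
Lower bound: 0, Upper bound: 1
The sequence IS bounded

Bounded (0 < aₙ ≤ 1)


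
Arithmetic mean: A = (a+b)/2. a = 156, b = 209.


AM = (156 + 209)/2 = 365/2 = 182.5

AM = 182.5


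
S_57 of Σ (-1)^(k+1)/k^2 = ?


S = 1 - 1/4 + 1/9 - 1/16 + 1/25 - 1/36 + 1/49 - 1/64 ± ...
= 0.8226
(Full series converges to +π²/12 ≈ +0.8225)

S_57 = 0.8226


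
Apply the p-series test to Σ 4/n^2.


p-series test: Σ c/n^p converges if p > 1, diverges if p ≤ 1 (constant c > 0 doesn't affect convergence).
p = 2
2 > 1 → CONVERGES

Converges (p = 2 > 1)


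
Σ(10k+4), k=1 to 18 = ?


Σ(10k+4) = 10·Σk + 4·n
= 10·171 + 4·18
= 1710 + 72 = 1782

Σ = 1782


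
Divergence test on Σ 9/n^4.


lim(n→∞) 9/n^4 = 0
lim aₙ = 0 → nth-term test is INCONCLUSIVE
(Need other tests; this is actually a convergent p-series with p=4 > 1)

Inconclusive (lim aₙ = 0; need another test)


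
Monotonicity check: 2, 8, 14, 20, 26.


Differences: 6, 6, 6, 6
All differences > 0 → strictly INCREASING

Monotonically increasing


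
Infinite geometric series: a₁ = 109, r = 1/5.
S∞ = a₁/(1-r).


S∞ = a₁/(1-r) = 109/(1 - 1/5)
= 109/(4/5)
= 545/4

S∞ = 545/4


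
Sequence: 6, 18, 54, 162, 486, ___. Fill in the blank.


Pattern: geometric (r=3)
Terms: 6, 18, 54, 162, 486
Next term = 1458

Next term = 1458


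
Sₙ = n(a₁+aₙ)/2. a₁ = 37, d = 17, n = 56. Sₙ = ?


aₙ = 37 + (56-1)×17 = 972
Sₙ = n(a₁+aₙ)/2 = 56×(37+972)/2
= 56×1009/2 = 28252

S_56 = 28252


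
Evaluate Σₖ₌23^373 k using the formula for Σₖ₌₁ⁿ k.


Σₖ₌23^373 k = Σₖ₌₁^373 k − Σₖ₌₁^22 k
= 373·374/2 − 22·23/2
= 69751 − 253 = 69498

Σk = 69498


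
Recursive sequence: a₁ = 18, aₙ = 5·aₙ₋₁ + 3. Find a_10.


Computing step by step:
a_1 = 18
a_2 = 93
a_3 = 468
a_4 = 2343
a_5 = 11718
a_6 = 58593
a_7 = 292968
a_8 = 1464843
a_9 = 7324218
a_10 = 36621093


a_10 = 36621093


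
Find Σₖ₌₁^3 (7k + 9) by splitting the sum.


Σ(7k+9) = 7·Σk + 9·n
= 7·6 + 9·3
= 42 + 27 = 69

Σ = 69


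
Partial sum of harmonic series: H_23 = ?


H_23 = 1/1 + 1/2 + 1/3 + ... + 1/23
= 444316699/118982864
≈ 3.7343

H_23 = 444316699/118982864 ≈ 3.7343


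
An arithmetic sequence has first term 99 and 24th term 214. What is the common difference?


d = (aₙ - a₁)/(n-1)
= (214 - 99)/(24-1)
= 115/23 = 5

d = 5


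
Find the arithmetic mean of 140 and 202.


AM = (140 + 202)/2 = 342/2 = 171

AM = 171


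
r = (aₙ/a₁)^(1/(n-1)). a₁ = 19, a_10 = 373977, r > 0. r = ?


r^(n-1) = aₙ/a₁
r^9 = 373977/19 = 19683
r = 19683^(1/9)
= 3

r = 3


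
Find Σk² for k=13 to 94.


Σₖ₌13^94 k² = Σₖ₌₁^94 k² − Σₖ₌₁^12 k²
= 94·95·189/6 − 12·13·25/6
= 281295 − 650 = 280645

Σk² = 280645


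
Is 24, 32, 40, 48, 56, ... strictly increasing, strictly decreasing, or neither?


Differences: 8, 8, 8, 8
All differences > 0 → strictly INCREASING

Monotonically increasing


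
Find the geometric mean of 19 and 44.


GM = √(19×44) = √836 = 28.9137

GM = 28.9137


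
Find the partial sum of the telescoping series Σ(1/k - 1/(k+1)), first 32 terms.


Telescoping: adjacent terms cancel.
= 1/1 - 1/33
= 1 - 1/33 = 32/33

Sum = 32/33


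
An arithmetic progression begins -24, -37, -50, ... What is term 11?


aₙ = a₁ + (n-1)d
= -24 + (11-1)×-13
= -24 - 130
= -154

a_11 = -154


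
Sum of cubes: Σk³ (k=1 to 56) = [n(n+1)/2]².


n(n+1)/2 = 56×57/2 = 1596
Σk³ = 1596² = 2547216

Σk³ = 2547216


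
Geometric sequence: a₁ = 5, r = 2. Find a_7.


aₙ = a₁·r^(n-1)
= 5×2^6
= 5×64
= 320

a_7 = 320


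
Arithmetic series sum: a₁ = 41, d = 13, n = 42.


aₙ = 41 + (42-1)×13 = 574
Sₙ = n(a₁+aₙ)/2 = 42×(41+574)/2
= 42×615/2 = 12915

S_42 = 12915


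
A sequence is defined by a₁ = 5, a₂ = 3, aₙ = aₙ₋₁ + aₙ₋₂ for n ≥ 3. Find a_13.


Computing iteratively: 5, 3, 8, 11, 19, 30, 49, 79, 128, 207, 335, 542, ...
a_13 = 877

a_13 = 877


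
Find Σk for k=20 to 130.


Σₖ₌20^130 k = Σₖ₌₁^130 k − Σₖ₌₁^19 k
= 130·131/2 − 19·20/2
= 8515 − 190 = 8325

Σk = 8325


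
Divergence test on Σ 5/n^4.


lim(n→∞) 5/n^4 = 0
lim aₙ = 0 → nth-term test is INCONCLUSIVE
(Need other tests; this is actually a convergent p-series with p=4 > 1)

Inconclusive (lim aₙ = 0; need another test)


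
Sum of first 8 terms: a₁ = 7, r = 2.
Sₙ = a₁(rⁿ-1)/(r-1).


Sₙ = 7×(2^8 - 1)/(2 - 1)
= 7×(256 - 1)/1
= 7×255/1
= 1785

S_8 = 1785


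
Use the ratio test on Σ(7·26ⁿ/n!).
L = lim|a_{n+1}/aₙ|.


aₙ = 7·26^n/n!
a_{n+1}/aₙ = 26^(n+1)/(n+1)! × n!/26^n  (constant 7 cancels)
= 26/(n+1)
L = lim(n→∞) 26/(n+1) = 0
L < 1 → series CONVERGES

Converges (ratio test: L = 0 < 1)


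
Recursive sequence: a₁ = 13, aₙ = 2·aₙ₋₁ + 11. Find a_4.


Computing step by step:
a_1 = 13
a_2 = 37
a_3 = 85
a_4 = 181


a_4 = 181


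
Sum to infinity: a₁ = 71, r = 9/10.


S∞ = a₁/(1-r) = 71/(1 - 9/10)
= 71/(1/10)
= 710

S∞ = 710


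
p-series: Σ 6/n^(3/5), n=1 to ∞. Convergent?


p-series test: Σ c/n^p converges if p > 1, diverges if p ≤ 1 (constant c > 0 doesn't affect convergence).
p = 3/5
3/5 ≤ 1 → DIVERGES

Diverges (p = 3/5 ≤ 1)


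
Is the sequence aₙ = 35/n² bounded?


a₁ = 35, a₂ = 35/4, a₃ = 35/9, ...
0 < aₙ ≤ 35 for all n ≥ 1
The sequence IS bounded

Bounded (0 < aₙ ≤ 35)


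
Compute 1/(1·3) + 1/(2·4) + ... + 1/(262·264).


1/(k(k+2)) = (1/2)·(1/k - 1/(k+2)) (partial fractions)
Telescoping: Σ = (1/2)·(1 + 1/2 - 1/263 - 1/264) = 103621/138864

Sum = 103621/138864


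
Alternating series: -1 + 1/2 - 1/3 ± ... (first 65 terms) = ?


S = -1 + 1/2 - 1/3 + 1/4 - 1/5 + 1/6 - 1/7 + 1/8 ± ...
= -0.7008
(Full series converges to -ln(2) ≈ -0.6931)

S_65 = -0.7008


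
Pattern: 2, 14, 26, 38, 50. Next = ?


Pattern: arithmetic (d=12)
Terms: 2, 14, 26, 38, 50
Next term = 62

Next term = 62


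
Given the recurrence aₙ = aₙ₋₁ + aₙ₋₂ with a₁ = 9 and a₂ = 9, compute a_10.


Computing iteratively: 9, 9, 18, 27, 45, 72, 117, 189, 306, 495
a_10 = 495

a_10 = 495


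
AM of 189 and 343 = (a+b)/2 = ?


AM = (189 + 343)/2 = 532/2 = 266

AM = 266


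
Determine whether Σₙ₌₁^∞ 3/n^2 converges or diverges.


p-series test: Σ c/n^p converges if p > 1, diverges if p ≤ 1 (constant c > 0 doesn't affect convergence).
p = 2
2 > 1 → CONVERGES

Converges (p = 2 > 1)


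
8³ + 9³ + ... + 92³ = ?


Σₖ₌8^92 k³ = [92·93/2]² − [7·8/2]²
= 18301284 − 784 = 18300500

Σk³ = 18300500


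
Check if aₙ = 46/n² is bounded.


a₁ = 46, a₂ = 46/4, a₃ = 46/9, ...
0 < aₙ ≤ 46 for all n ≥ 1
The sequence IS bounded

Bounded (0 < aₙ ≤ 46)


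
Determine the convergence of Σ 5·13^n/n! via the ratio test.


aₙ = 5·13^n/n!
a_{n+1}/aₙ = 13^(n+1)/(n+1)! × n!/13^n  (constant 5 cancels)
= 13/(n+1)
L = lim(n→∞) 13/(n+1) = 0
L < 1 → series CONVERGES

Converges (ratio test: L = 0 < 1)


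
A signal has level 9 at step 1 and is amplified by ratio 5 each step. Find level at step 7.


aₙ = a₁·r^(n-1)
= 9×5^6
= 9×15625
= 140625

a_7 = 140625


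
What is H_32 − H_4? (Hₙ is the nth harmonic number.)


Σₖ₌5^32 1/k = 1/5 + 1/6 + 1/7 + ... + 1/32
= 285220390427639/144403552893600
≈ 1.9752

Sum = 285220390427639/144403552893600 ≈ 1.9752


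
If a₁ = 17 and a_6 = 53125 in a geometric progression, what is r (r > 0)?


r^(n-1) = aₙ/a₁
r^5 = 53125/17 = 3125
r = 3125^(1/5)
= 5

r = 5


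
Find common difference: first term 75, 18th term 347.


d = (aₙ - a₁)/(n-1)
= (347 - 75)/(18-1)
= 272/17 = 16

d = 16


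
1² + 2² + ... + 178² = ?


n = 178
n(n+1)(2n+1)/6 = 178×179×357/6
= 11374734/6 = 1895789

Σk² = 1895789


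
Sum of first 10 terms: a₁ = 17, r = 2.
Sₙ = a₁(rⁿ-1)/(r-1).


Sₙ = 17×(2^10 - 1)/(2 - 1)
= 17×(1024 - 1)/1
= 17×1023/1
= 17391

S_10 = 17391


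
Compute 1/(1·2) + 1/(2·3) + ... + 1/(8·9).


1/(k(k+1)) = 1/k - 1/(k+1) (partial fractions)
Telescoping: Σ = 1 - 1/9 = 8/9

Sum = 8/9


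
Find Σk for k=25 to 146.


Σₖ₌25^146 k = Σₖ₌₁^146 k − Σₖ₌₁^24 k
= 146·147/2 − 24·25/2
= 10731 − 300 = 10431

Σk = 10431


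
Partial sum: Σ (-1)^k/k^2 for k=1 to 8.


S = -1 + 1/4 - 1/9 + 1/16 - 1/25 + 1/36 - 1/49 + 1/64
= -0.8156
(Full series converges to -π²/12 ≈ -0.8225)

S_8 = -0.8156


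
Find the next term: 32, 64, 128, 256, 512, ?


Pattern: powers of 2: 2ⁿ
Terms: 32, 64, 128, 256, 512
Next term = 1024

Next term = 1024


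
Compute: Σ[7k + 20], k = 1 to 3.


Σ(7k+20) = 7·Σk + 20·n
= 7·6 + 20·3
= 42 + 60 = 102

Σ = 102


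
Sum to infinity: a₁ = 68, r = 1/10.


S∞ = a₁/(1-r) = 68/(1 - 1/10)
= 68/(9/10)
= 680/9

S∞ = 680/9


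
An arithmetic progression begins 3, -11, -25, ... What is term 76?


aₙ = a₁ + (n-1)d
= 3 + (76-1)×-14
= 3 - 1050
= -1047

a_76 = -1047


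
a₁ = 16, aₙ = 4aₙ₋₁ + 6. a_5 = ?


Computing step by step:
a_1 = 16
a_2 = 70
a_3 = 286
a_4 = 1150
a_5 = 4606


a_5 = 4606


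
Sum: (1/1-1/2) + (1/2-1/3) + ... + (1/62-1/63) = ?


Telescoping: adjacent terms cancel.
= 1/1 - 1/63
= 1 - 1/63 = 62/63

Sum = 62/63


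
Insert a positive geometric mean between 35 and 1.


GM = √(35×1) = √35 = 5.9161

GM = 5.9161


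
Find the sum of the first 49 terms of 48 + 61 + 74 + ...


aₙ = 48 + (49-1)×13 = 672
Sₙ = n(a₁+aₙ)/2 = 49×(48+672)/2
= 49×720/2 = 17640

S_49 = 17640


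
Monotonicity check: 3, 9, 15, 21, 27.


Differences: 6, 6, 6, 6
All differences > 0 → strictly INCREASING

Monotonically increasing


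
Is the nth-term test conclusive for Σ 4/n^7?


lim(n→∞) 4/n^7 = 0
lim aₙ = 0 → nth-term test is INCONCLUSIVE
(Need other tests; this is actually a convergent p-series with p=7 > 1)

Inconclusive (lim aₙ = 0; need another test)


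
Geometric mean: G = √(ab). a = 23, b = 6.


GM = √(23×6) = √138 = 11.7473

GM = 11.7473


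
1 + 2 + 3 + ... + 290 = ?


n(n+1)/2 = 290×291/2 = 84390/2 = 42195

Σk = 42195


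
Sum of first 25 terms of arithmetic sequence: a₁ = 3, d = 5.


aₙ = 3 + (25-1)×5 = 123
Sₙ = n(a₁+aₙ)/2 = 25×(3+123)/2
= 25×126/2 = 1575

S_25 = 1575


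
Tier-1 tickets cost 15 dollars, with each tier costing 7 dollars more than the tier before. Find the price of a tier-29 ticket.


aₙ = a₁ + (n-1)d
= 15 + (29-1)×7
= 15 + 196
= 211

a_29 = 211


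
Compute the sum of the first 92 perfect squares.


n = 92
n(n+1)(2n+1)/6 = 92×93×185/6
= 1582860/6 = 263810

Σk² = 263810


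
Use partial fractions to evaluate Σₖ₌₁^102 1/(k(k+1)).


1/(k(k+1)) = 1/k - 1/(k+1) (partial fractions)
Telescoping: Σ = 1 - 1/103 = 102/103

Sum = 102/103


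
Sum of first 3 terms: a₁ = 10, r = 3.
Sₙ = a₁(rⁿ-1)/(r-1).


Sₙ = 10×(3^3 - 1)/(3 - 1)
= 10×(27 - 1)/2
= 10×26/2
= 130

S_3 = 130


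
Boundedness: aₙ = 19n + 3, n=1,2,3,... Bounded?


aₙ = 19n + 3 → as n→∞, aₙ→∞
No finite upper bound exists
The sequence is UNBOUNDED

Unbounded (aₙ → ∞ as n → ∞)


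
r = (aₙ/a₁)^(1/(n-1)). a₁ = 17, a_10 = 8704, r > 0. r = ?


r^(n-1) = aₙ/a₁
r^9 = 8704/17 = 512
r = 512^(1/9)
= 2

r = 2


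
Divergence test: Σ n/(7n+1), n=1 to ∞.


lim(n→∞) n/(7n+1) = 1/7 = 1/7  (divide numerator and denominator by n)
lim aₙ = 1/7 ≠ 0 → series DIVERGES

Diverges (lim aₙ = 1/7 ≠ 0)


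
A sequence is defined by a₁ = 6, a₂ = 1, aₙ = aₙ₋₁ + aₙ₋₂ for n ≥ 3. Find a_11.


Computing iteratively: 6, 1, 7, 8, 15, 23, 38, 61, 99, 160, 259
a_11 = 259

a_11 = 259


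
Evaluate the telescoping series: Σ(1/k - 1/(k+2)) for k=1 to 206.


Telescoping with gap 2: two head and two tail terms survive.
= (1 + 1/2) - (1/207 + 1/208)
= 3/2 - 1/207 - 1/208 = 64169/43056

Sum = 64169/43056


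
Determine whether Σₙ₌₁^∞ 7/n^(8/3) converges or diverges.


p-series test: Σ c/n^p converges if p > 1, diverges if p ≤ 1 (constant c > 0 doesn't affect convergence).
p = 8/3
8/3 > 1 → CONVERGES

Converges (p = 8/3 > 1)


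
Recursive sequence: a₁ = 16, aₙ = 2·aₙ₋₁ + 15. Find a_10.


Computing step by step:
a_1 = 16
a_2 = 47
a_3 = 109
a_4 = 233
a_5 = 481
a_6 = 977
a_7 = 1969
a_8 = 3953
a_9 = 7921
a_10 = 15857


a_10 = 15857


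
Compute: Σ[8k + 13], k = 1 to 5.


Σ(8k+13) = 8·Σk + 13·n
= 8·15 + 13·5
= 120 + 65 = 185

Σ = 185


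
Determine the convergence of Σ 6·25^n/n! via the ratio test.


aₙ = 6·25^n/n!
a_{n+1}/aₙ = 25^(n+1)/(n+1)! × n!/25^n  (constant 6 cancels)
= 25/(n+1)
L = lim(n→∞) 25/(n+1) = 0
L < 1 → series CONVERGES

Converges (ratio test: L = 0 < 1)


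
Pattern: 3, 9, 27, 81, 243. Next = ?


Pattern: geometric (r=3)
Terms: 3, 9, 27, 81, 243
Next term = 729

Next term = 729


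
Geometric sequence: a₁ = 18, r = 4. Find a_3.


aₙ = a₁·r^(n-1)
= 18×4^2
= 18×16
= 288

a_3 = 288


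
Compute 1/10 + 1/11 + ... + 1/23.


Σₖ₌10^23 1/k = 1/10 + 1/11 + 1/12 + ... + 1/23
= 4847307929/5354228880
≈ 0.9053

Sum = 4847307929/5354228880 ≈ 0.9053


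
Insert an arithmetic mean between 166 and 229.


AM = (166 + 229)/2 = 395/2 = 197.5

AM = 197.5


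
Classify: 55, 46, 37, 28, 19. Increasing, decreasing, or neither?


Differences: -9, -9, -9, -9
All differences < 0 → strictly DECREASING

Monotonically decreasing


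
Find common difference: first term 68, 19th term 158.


d = (aₙ - a₁)/(n-1)
= (158 - 68)/(19-1)
= 90/18 = 5

d = 5


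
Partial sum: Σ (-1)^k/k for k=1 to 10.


S = -1 + 1/2 - 1/3 + 1/4 - 1/5 + 1/6 - 1/7 + 1/8 ± ...
= -0.6456
(Full series converges to -ln(2) ≈ -0.6931)

S_10 = -0.6456


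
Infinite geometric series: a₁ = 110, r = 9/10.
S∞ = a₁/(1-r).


S∞ = a₁/(1-r) = 110/(1 - 9/10)
= 110/(1/10)
= 1100

S∞ = 1100


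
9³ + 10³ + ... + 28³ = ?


Σₖ₌9^28 k³ = [28·29/2]² − [8·9/2]²
= 164836 − 1296 = 163540

Σk³ = 163540


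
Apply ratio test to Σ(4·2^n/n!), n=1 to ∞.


aₙ = 4·2^n/n!
a_{n+1}/aₙ = 2^(n+1)/(n+1)! × n!/2^n  (constant 4 cancels)
= 2/(n+1)
L = lim(n→∞) 2/(n+1) = 0
L < 1 → series CONVERGES

Converges (ratio test: L = 0 < 1)


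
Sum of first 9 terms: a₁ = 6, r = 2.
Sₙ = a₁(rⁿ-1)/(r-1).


Sₙ = 6×(2^9 - 1)/(2 - 1)
= 6×(512 - 1)/1
= 6×511/1
= 3066

S_9 = 3066


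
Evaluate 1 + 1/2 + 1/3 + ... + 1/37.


H_37 = 1/1 + 1/2 + 1/3 + ... + 1/37
= 2040798836801833/485721041551200
≈ 4.2016

H_37 = 2040798836801833/485721041551200 ≈ 4.2016


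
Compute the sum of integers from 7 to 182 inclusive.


Σₖ₌7^182 k = Σₖ₌₁^182 k − Σₖ₌₁^6 k
= 182·183/2 − 6·7/2
= 16653 − 21 = 16632

Σk = 16632


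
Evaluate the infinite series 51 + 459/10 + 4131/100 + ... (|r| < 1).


S∞ = a₁/(1-r) = 51/(1 - 9/10)
= 51/(1/10)
= 510

S∞ = 510


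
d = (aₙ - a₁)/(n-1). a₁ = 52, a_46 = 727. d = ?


d = (aₙ - a₁)/(n-1)
= (727 - 52)/(46-1)
= 675/45 = 15

d = 15


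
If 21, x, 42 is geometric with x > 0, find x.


GM = √(21×42) = √882 = 29.6985

GM = 29.6985


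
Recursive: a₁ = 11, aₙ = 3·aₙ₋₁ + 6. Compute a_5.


Computing step by step:
a_1 = 11
a_2 = 39
a_3 = 123
a_4 = 375
a_5 = 1131


a_5 = 1131


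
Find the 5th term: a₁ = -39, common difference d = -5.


aₙ = a₁ + (n-1)d
= -39 + (5-1)×-5
= -39 - 20
= -59

a_5 = -59


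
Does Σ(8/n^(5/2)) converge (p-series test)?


p-series test: Σ c/n^p converges if p > 1, diverges if p ≤ 1 (constant c > 0 doesn't affect convergence).
p = 5/2
5/2 > 1 → CONVERGES

Converges (p = 5/2 > 1)


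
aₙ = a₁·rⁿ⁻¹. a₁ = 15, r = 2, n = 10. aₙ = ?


aₙ = a₁·r^(n-1)
= 15×2^9
= 15×512
= 7680

a_10 = 7680


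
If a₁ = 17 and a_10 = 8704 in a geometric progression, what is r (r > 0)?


r^(n-1) = aₙ/a₁
r^9 = 8704/17 = 512
r = 512^(1/9)
= 2

r = 2


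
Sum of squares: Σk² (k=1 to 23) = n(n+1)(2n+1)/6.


n = 23
n(n+1)(2n+1)/6 = 23×24×47/6
= 25944/6 = 4324

Σk² = 4324


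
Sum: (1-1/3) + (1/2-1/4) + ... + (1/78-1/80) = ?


Telescoping with gap 2: two head and two tail terms survive.
= (1 + 1/2) - (1/79 + 1/80)
= 3/2 - 1/79 - 1/80 = 9321/6320

Sum = 9321/6320


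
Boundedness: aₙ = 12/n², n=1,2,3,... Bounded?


a₁ = 12, a₂ = 12/4, a₃ = 12/9, ...
0 < aₙ ≤ 12 for all n ≥ 1
The sequence IS bounded

Bounded (0 < aₙ ≤ 12)


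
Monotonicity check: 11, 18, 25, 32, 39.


Differences: 7, 7, 7, 7
All differences > 0 → strictly INCREASING

Monotonically increasing


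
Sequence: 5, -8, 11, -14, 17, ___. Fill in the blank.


Pattern: alternating sign, magnitude arithmetic (d=3)
Terms: 5, -8, 11, -14, 17
Next term = -20

Next term = -20


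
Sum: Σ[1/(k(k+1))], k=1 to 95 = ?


1/(k(k+1)) = 1/k - 1/(k+1) (partial fractions)
Telescoping: Σ = 1 - 1/96 = 95/96

Sum = 95/96


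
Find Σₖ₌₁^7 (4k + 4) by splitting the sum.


Σ(4k+4) = 4·Σk + 4·n
= 4·28 + 4·7
= 112 + 28 = 140

Σ = 140


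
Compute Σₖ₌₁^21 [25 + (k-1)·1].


aₙ = 25 + (21-1)×1 = 45
Sₙ = n(a₁+aₙ)/2 = 21×(25+45)/2
= 21×70/2 = 735

S_21 = 735


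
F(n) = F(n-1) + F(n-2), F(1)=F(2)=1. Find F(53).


Fibonacci sequence: 1, 1, 2, 3, 5, 8, 13, 21, 34, 55, 89, ...
F(53) = 53316291173

F(53) = 53316291173


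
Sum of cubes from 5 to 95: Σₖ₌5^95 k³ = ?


Σₖ₌5^95 k³ = [95·96/2]² − [4·5/2]²
= 20793600 − 100 = 20793500

Σk³ = 20793500


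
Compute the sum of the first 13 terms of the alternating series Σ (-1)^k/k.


S = -1 + 1/2 - 1/3 + 1/4 - 1/5 + 1/6 - 1/7 + 1/8 ± ...
= -0.7301
(Full series converges to -ln(2) ≈ -0.6931)

S_13 = -0.7301


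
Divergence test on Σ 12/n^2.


lim(n→∞) 12/n^2 = 0
lim aₙ = 0 → nth-term test is INCONCLUSIVE
(Need other tests; this is actually a convergent p-series with p=2 > 1)

Inconclusive (lim aₙ = 0; need another test)


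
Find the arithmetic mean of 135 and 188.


AM = (135 + 188)/2 = 323/2 = 161.5

AM = 161.5


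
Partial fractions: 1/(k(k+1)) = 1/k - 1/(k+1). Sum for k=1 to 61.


1/(k(k+1)) = 1/k - 1/(k+1) (partial fractions)
Telescoping: Σ = 1 - 1/62 = 61/62

Sum = 61/62


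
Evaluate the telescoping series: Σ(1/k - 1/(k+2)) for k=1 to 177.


Telescoping with gap 2: two head and two tail terms survive.
= (1 + 1/2) - (1/178 + 1/179)
= 3/2 - 1/178 - 1/179 = 23718/15931

Sum = 23718/15931


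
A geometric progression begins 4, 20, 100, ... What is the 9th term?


aₙ = a₁·r^(n-1)
= 4×5^8
= 4×390625
= 1562500

a_9 = 1562500


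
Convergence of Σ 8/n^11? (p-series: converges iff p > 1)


p-series test: Σ c/n^p converges if p > 1, diverges if p ≤ 1 (constant c > 0 doesn't affect convergence).
p = 11
11 > 1 → CONVERGES

Converges (p = 11 > 1)


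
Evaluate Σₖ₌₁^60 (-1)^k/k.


S = -1 + 1/2 - 1/3 + 1/4 - 1/5 + 1/6 - 1/7 + 1/8 ± ...
= -0.6849
(Full series converges to -ln(2) ≈ -0.6931)

S_60 = -0.6849


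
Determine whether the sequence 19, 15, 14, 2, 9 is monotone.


Differences: -4, -1, -12, 7
Difference at position 4 is +7 (> 0) but position 1 is -4 (< 0) — sequence both rises and falls
→ NOT monotonic

Not monotonic


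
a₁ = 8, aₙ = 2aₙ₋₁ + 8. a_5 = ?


Computing step by step:
a_1 = 8
a_2 = 24
a_3 = 56
a_4 = 120
a_5 = 248


a_5 = 248


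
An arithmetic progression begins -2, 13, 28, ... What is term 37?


aₙ = a₁ + (n-1)d
= -2 + (37-1)×15
= -2 + 540
= 538

a_37 = 538


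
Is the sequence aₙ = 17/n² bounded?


a₁ = 17, a₂ = 17/4, a₃ = 17/9, ...
0 < aₙ ≤ 17 for all n ≥ 1
The sequence IS bounded

Bounded (0 < aₙ ≤ 17)


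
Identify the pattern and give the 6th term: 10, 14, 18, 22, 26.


Pattern: arithmetic (d=4)
Terms: 10, 14, 18, 22, 26
Next term = 30

Next term = 30


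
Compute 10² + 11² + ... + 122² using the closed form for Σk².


Σₖ₌10^122 k² = Σₖ₌₁^122 k² − Σₖ₌₁^9 k²
= 122·123·245/6 − 9·10·19/6
= 612745 − 285 = 612460

Σk² = 612460


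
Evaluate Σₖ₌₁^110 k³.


n(n+1)/2 = 110×111/2 = 6105
Σk³ = 6105² = 37271025

Σk³ = 37271025


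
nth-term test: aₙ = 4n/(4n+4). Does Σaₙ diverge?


lim(n→∞) 4n/(4n+4) = 4/4 = 1  (divide numerator and denominator by n)
lim aₙ = 1 ≠ 0 → series DIVERGES

Diverges (lim aₙ = 1 ≠ 0)


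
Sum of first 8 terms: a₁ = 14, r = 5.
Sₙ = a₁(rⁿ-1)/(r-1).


Sₙ = 14×(5^8 - 1)/(5 - 1)
= 14×(390625 - 1)/4
= 14×390624/4
= 1367184

S_8 = 1367184


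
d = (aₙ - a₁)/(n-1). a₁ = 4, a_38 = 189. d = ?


d = (aₙ - a₁)/(n-1)
= (189 - 4)/(38-1)
= 185/37 = 5

d = 5


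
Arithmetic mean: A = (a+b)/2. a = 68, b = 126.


AM = (68 + 126)/2 = 194/2 = 97

AM = 97


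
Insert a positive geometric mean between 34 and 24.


GM = √(34×24) = √816 = 28.5657

GM = 28.5657


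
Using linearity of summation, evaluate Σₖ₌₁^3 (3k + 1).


Σ(3k+1) = 3·Σk + 1·n
= 3·6 + 1·3
= 18 + 3 = 21

Σ = 21


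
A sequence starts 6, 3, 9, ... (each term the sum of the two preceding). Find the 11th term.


Computing iteratively: 6, 3, 9, 12, 21, 33, 54, 87, 141, 228, 369
a_11 = 369

a_11 = 369


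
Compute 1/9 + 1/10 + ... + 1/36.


Σₖ₌9^36 1/k = 1/9 + 1/10 + 1/11 + ... + 1/36
= 2731856520727/1875370816800
≈ 1.4567

Sum = 2731856520727/1875370816800 ≈ 1.4567


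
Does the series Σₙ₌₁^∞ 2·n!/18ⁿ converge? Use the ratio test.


aₙ = 2·n!/18^n
a_{n+1}/aₙ = (n+1)!/18^(n+1) × 18^n/n!  (constant 2 cancels)
= (n+1)/18
L = lim(n→∞) (n+1)/18 = ∞
L > 1 → series DIVERGES

Diverges (ratio test: L = ∞ > 1)


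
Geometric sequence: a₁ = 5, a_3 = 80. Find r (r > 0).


r^(n-1) = aₙ/a₁
r^2 = 80/5 = 16
r = 16^(1/2)
= ±4; taking r > 0 gives r = 4

r = 4


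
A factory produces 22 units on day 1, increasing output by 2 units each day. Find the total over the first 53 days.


aₙ = 22 + (53-1)×2 = 126
Sₙ = n(a₁+aₙ)/2 = 53×(22+126)/2
= 53×148/2 = 3922

S_53 = 3922


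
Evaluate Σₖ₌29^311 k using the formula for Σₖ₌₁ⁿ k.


Σₖ₌29^311 k = Σₖ₌₁^311 k − Σₖ₌₁^28 k
= 311·312/2 − 28·29/2
= 48516 − 406 = 48110

Σk = 48110


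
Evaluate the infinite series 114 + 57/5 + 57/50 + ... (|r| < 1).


S∞ = a₁/(1-r) = 114/(1 - 1/10)
= 114/(9/10)
= 380/3

S∞ = 380/3


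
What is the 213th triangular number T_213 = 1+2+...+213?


n(n+1)/2 = 213×214/2 = 45582/2 = 22791

Σk = 22791


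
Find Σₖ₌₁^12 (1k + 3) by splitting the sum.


Σ(1k+3) = 1·Σk + 3·n
= 1·78 + 3·12
= 78 + 36 = 114

Σ = 114


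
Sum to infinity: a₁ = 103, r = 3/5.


S∞ = a₁/(1-r) = 103/(1 - 3/5)
= 103/(2/5)
= 515/2

S∞ = 515/2


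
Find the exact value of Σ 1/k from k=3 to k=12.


Σₖ₌3^12 1/k = 1/3 + 1/4 + 1/5 + 1/6 + 1/7 + 1/8 + 1/9 + 1/10 + 1/11 + 1/12
= 44441/27720
≈ 1.6032

Sum = 44441/27720 ≈ 1.6032


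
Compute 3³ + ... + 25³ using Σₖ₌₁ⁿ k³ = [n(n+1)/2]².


Σₖ₌3^25 k³ = [25·26/2]² − [2·3/2]²
= 105625 − 9 = 105616

Σk³ = 105616


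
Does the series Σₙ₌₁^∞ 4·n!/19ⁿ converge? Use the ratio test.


aₙ = 4·n!/19^n
a_{n+1}/aₙ = (n+1)!/19^(n+1) × 19^n/n!  (constant 4 cancels)
= (n+1)/19
L = lim(n→∞) (n+1)/19 = ∞
L > 1 → series DIVERGES

Diverges (ratio test: L = ∞ > 1)


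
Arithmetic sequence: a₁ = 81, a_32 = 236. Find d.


d = (aₙ - a₁)/(n-1)
= (236 - 81)/(32-1)
= 155/31 = 5

d = 5


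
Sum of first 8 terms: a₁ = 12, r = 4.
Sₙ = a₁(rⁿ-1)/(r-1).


Sₙ = 12×(4^8 - 1)/(4 - 1)
= 12×(65536 - 1)/3
= 12×65535/3
= 262140

S_8 = 262140


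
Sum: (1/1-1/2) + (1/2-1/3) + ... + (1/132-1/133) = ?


Telescoping: adjacent terms cancel.
= 1/1 - 1/133
= 1 - 1/133 = 132/133

Sum = 132/133


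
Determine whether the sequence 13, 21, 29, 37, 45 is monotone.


Differences: 8, 8, 8, 8
All differences > 0 → strictly INCREASING

Monotonically increasing


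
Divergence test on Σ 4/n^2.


lim(n→∞) 4/n^2 = 0
lim aₙ = 0 → nth-term test is INCONCLUSIVE
(Need other tests; this is actually a convergent p-series with p=2 > 1)

Inconclusive (lim aₙ = 0; need another test)


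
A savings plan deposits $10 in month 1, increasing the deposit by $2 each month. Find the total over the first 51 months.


aₙ = 10 + (51-1)×2 = 110
Sₙ = n(a₁+aₙ)/2 = 51×(10+110)/2
= 51×120/2 = 3060

S_51 = 3060


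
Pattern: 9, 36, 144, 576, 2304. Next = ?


Pattern: geometric (r=4)
Terms: 9, 36, 144, 576, 2304
Next term = 9216

Next term = 9216


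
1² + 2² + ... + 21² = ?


n = 21
n(n+1)(2n+1)/6 = 21×22×43/6
= 19866/6 = 3311

Σk² = 3311


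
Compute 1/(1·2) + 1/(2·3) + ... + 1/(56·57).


1/(k(k+1)) = 1/k - 1/(k+1) (partial fractions)
Telescoping: Σ = 1 - 1/57 = 56/57

Sum = 56/57


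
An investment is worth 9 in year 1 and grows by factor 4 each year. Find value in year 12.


aₙ = a₁·r^(n-1)
= 9×4^11
= 9×4194304
= 37748736

a_12 = 37748736


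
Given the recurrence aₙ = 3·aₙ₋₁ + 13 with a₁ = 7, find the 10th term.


Computing step by step:
a_1 = 7
a_2 = 34
a_3 = 115
a_4 = 358
a_5 = 1087
a_6 = 3274
a_7 = 9835
a_8 = 29518
a_9 = 88567
a_10 = 265714


a_10 = 265714


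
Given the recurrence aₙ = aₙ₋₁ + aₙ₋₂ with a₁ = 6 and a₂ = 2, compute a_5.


Computing iteratively: 6, 2, 8, 10, 18
a_5 = 18

a_5 = 18


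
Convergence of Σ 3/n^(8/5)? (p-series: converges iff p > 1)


p-series test: Σ c/n^p converges if p > 1, diverges if p ≤ 1 (constant c > 0 doesn't affect convergence).
p = 8/5
8/5 > 1 → CONVERGES

Converges (p = 8/5 > 1)


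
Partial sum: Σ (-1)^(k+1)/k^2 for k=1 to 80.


S = 1 - 1/4 + 1/9 - 1/16 + 1/25 - 1/36 + 1/49 - 1/64 ± ...
= 0.8224
(Full series converges to +π²/12 ≈ +0.8225)

S_80 = 0.8224


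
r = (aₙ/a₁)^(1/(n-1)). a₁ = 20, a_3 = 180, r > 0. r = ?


r^(n-1) = aₙ/a₁
r^2 = 180/20 = 9
r = 9^(1/2)
= ±3; taking r > 0 gives r = 3

r = 3


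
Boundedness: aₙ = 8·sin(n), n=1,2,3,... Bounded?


For all n, -1 ≤ sin(n) ≤ 1, so -8 ≤ 8·sin(n) ≤ 8
Lower bound: -8, Upper bound: 8
The sequence IS bounded

Bounded (-8 ≤ aₙ ≤ 8)


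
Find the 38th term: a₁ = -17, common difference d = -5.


aₙ = a₁ + (n-1)d
= -17 + (38-1)×-5
= -17 - 185
= -202

a_38 = -202


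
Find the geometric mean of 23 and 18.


GM = √(23×18) = √414 = 20.347

GM = 20.347


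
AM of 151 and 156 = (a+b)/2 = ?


AM = (151 + 156)/2 = 307/2 = 153.5

AM = 153.5


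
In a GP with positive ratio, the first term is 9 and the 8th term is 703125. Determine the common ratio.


r^(n-1) = aₙ/a₁
r^7 = 703125/9 = 78125
r = 78125^(1/7)
= 5

r = 5


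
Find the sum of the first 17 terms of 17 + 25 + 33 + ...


aₙ = 17 + (17-1)×8 = 145
Sₙ = n(a₁+aₙ)/2 = 17×(17+145)/2
= 17×162/2 = 1377

S_17 = 1377


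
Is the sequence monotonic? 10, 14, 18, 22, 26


Differences: 4, 4, 4, 4
All differences > 0 → strictly INCREASING

Monotonically increasing


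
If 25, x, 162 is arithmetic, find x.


AM = (25 + 162)/2 = 187/2 = 93.5

AM = 93.5


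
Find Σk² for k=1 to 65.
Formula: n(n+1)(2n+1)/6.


n = 65
n(n+1)(2n+1)/6 = 65×66×131/6
= 561990/6 = 93665

Σk² = 93665


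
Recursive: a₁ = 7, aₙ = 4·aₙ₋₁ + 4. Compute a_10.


Computing step by step:
a_1 = 7
a_2 = 32
a_3 = 132
a_4 = 532
a_5 = 2132
a_6 = 8532
a_7 = 34132
a_8 = 136532
a_9 = 546132
a_10 = 2184532


a_10 = 2184532


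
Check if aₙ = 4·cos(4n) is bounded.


For all n, -1 ≤ cos(4n) ≤ 1, so -4 ≤ 4·cos(4n) ≤ 4
Lower bound: -4, Upper bound: 4
The sequence IS bounded

Bounded (-4 ≤ aₙ ≤ 4)


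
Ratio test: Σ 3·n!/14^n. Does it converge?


aₙ = 3·n!/14^n
a_{n+1}/aₙ = (n+1)!/14^(n+1) × 14^n/n!  (constant 3 cancels)
= (n+1)/14
L = lim(n→∞) (n+1)/14 = ∞
L > 1 → series DIVERGES

Diverges (ratio test: L = ∞ > 1)


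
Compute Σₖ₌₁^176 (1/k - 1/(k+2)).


Telescoping with gap 2: two head and two tail terms survive.
= (1 + 1/2) - (1/177 + 1/178)
= 3/2 - 1/177 - 1/178 = 23452/15753

Sum = 23452/15753


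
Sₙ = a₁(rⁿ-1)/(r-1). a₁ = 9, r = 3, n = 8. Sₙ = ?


Sₙ = 9×(3^8 - 1)/(3 - 1)
= 9×(6561 - 1)/2
= 9×6560/2
= 29520

S_8 = 29520


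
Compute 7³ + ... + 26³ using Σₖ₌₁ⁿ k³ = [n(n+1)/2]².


Σₖ₌7^26 k³ = [26·27/2]² − [6·7/2]²
= 123201 − 441 = 122760

Σk³ = 122760


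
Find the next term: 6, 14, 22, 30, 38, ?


Pattern: arithmetic (d=8)
Terms: 6, 14, 22, 30, 38
Next term = 46

Next term = 46


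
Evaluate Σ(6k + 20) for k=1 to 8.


Σ(6k+20) = 6·Σk + 20·n
= 6·36 + 20·8
= 216 + 160 = 376

Σ = 376


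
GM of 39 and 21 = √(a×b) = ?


GM = √(39×21) = √819 = 28.6182

GM = 28.6182


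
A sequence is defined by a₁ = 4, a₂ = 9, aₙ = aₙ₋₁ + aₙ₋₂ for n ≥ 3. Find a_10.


Computing iteratively: 4, 9, 13, 22, 35, 57, 92, 149, 241, 390
a_10 = 390

a_10 = 390


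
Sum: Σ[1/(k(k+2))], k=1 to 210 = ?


1/(k(k+2)) = (1/2)·(1/k - 1/(k+2)) (partial fractions)
Telescoping: Σ = (1/2)·(1 + 1/2 - 1/211 - 1/212) = 66675/89464

Sum = 66675/89464


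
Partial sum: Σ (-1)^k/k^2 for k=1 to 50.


S = -1 + 1/4 - 1/9 + 1/16 - 1/25 + 1/36 - 1/49 + 1/64 ± ...
= -0.8223
(Full series converges to -π²/12 ≈ -0.8225)

S_50 = -0.8223


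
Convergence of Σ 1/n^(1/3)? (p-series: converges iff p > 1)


p-series test: Σ c/n^p converges if p > 1, diverges if p ≤ 1 (constant c > 0 doesn't affect convergence).
p = 1/3
1/3 ≤ 1 → DIVERGES

Diverges (p = 1/3 ≤ 1)


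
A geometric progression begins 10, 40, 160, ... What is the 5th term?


aₙ = a₁·r^(n-1)
= 10×4^4
= 10×256
= 2560

a_5 = 2560


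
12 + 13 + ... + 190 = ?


Σₖ₌12^190 k = Σₖ₌₁^190 k − Σₖ₌₁^11 k
= 190·191/2 − 11·12/2
= 18145 − 66 = 18079

Σk = 18079


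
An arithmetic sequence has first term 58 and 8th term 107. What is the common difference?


d = (aₙ - a₁)/(n-1)
= (107 - 58)/(8-1)
= 49/7 = 7

d = 7


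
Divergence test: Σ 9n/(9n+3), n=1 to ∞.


lim(n→∞) 9n/(9n+3) = 9/9 = 1  (divide numerator and denominator by n)
lim aₙ = 1 ≠ 0 → series DIVERGES

Diverges (lim aₙ = 1 ≠ 0)


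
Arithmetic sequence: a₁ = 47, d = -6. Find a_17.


aₙ = a₁ + (n-1)d
= 47 + (17-1)×-6
= 47 - 96
= -49

a_17 = -49


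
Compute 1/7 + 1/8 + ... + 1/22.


Σₖ₌7^22 1/k = 1/7 + 1/8 + 1/9 + ... + 1/22
= 32094677/25865840
≈ 1.2408

Sum = 32094677/25865840 ≈ 1.2408


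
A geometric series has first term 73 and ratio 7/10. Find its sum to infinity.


S∞ = a₁/(1-r) = 73/(1 - 7/10)
= 73/(3/10)
= 730/3

S∞ = 730/3


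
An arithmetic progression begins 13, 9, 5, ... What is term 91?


aₙ = a₁ + (n-1)d
= 13 + (91-1)×-4
= 13 - 360
= -347

a_91 = -347


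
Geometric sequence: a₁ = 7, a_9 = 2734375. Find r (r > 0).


r^(n-1) = aₙ/a₁
r^8 = 2734375/7 = 390625
r = 390625^(1/8)
= ±5; taking r > 0 gives r = 5

r = 5


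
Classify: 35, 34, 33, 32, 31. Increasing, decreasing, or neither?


Differences: -1, -1, -1, -1
All differences < 0 → strictly DECREASING

Monotonically decreasing


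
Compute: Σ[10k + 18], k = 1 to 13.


Σ(10k+18) = 10·Σk + 18·n
= 10·91 + 18·13
= 910 + 234 = 1144

Σ = 1144


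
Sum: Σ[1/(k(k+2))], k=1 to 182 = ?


1/(k(k+2)) = (1/2)·(1/k - 1/(k+2)) (partial fractions)
Telescoping: Σ = (1/2)·(1 + 1/2 - 1/183 - 1/184) = 50141/67344

Sum = 50141/67344


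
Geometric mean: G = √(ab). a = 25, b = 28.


GM = √(25×28) = √700 = 26.4575

GM = 26.4575


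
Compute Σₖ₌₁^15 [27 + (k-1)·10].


aₙ = 27 + (15-1)×10 = 167
Sₙ = n(a₁+aₙ)/2 = 15×(27+167)/2
= 15×194/2 = 1455

S_15 = 1455


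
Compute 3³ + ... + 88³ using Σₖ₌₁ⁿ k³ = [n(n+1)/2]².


Σₖ₌3^88 k³ = [88·89/2]² − [2·3/2]²
= 15335056 − 9 = 15335047

Σk³ = 15335047


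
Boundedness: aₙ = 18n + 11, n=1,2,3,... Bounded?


aₙ = 18n + 11 → as n→∞, aₙ→∞
No finite upper bound exists
The sequence is UNBOUNDED

Unbounded (aₙ → ∞ as n → ∞)


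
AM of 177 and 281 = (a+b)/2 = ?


AM = (177 + 281)/2 = 458/2 = 229

AM = 229
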